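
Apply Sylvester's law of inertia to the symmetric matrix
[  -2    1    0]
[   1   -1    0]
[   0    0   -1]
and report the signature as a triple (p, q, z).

step 0: pivot -2 → sign −
step 1: pivot -1/2 → sign −
step 2: pivot -1 → sign −
signature = (0, 3, 0)

Answer: (0, 3, 0)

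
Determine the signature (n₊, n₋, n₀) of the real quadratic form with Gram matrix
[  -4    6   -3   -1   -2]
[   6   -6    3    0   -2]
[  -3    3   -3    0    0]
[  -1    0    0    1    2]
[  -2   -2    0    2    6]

Answer: (2, 3, 0)

Derivation:
step 0: pivot -4 → sign −
step 1: pivot 3 → sign +
step 2: pivot -3/2 → sign −
step 3: pivot 1/2 → sign +
step 4: pivot -2/3 → sign −
signature = (2, 3, 0)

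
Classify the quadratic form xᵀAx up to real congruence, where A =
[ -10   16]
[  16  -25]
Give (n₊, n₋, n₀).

step 0: pivot -10 → sign −
step 1: pivot 3/5 → sign +
signature = (1, 1, 0)

Answer: (1, 1, 0)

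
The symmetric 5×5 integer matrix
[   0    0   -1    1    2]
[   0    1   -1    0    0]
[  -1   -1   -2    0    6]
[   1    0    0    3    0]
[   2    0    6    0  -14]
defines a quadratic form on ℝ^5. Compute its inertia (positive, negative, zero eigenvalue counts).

Answer: (2, 2, 1)

Derivation:
step 0: pivot 1 → sign +
step 1: pivot -3 → sign −
step 2: pivot 1/3 → sign +
step 3: pivot -2 → sign −
step 4: row/col 4 already zero → sign 0
signature = (2, 2, 1)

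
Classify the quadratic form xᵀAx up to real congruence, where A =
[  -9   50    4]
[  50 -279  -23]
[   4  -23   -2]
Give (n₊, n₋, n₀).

step 0: pivot -9 → sign −
step 1: pivot -11/9 → sign −
step 2: pivot 3/11 → sign +
signature = (1, 2, 0)

Answer: (1, 2, 0)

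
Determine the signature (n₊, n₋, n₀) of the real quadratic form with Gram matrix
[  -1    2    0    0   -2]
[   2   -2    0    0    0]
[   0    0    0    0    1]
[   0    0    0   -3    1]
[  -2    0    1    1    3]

Answer: (2, 3, 0)

Derivation:
step 0: pivot -1 → sign −
step 1: pivot 2 → sign +
step 2: pivot -3 → sign −
step 3: pivot -2/3 → sign −
step 4: pivot 3/2 → sign +
signature = (2, 3, 0)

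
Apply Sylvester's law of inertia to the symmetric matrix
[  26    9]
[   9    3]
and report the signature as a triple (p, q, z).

step 0: pivot 26 → sign +
step 1: pivot -3/26 → sign −
signature = (1, 1, 0)

Answer: (1, 1, 0)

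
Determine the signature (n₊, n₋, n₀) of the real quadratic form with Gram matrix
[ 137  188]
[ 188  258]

step 0: pivot 137 → sign +
step 1: pivot 2/137 → sign +
signature = (2, 0, 0)

Answer: (2, 0, 0)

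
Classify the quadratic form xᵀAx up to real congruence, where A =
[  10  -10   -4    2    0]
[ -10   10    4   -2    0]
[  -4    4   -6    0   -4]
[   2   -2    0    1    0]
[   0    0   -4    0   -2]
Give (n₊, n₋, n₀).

step 0: pivot 10 → sign +
step 1: pivot -38/5 → sign −
step 2: pivot 13/19 → sign +
step 3: pivot -2/13 → sign −
step 4: row/col 4 already zero → sign 0
signature = (2, 2, 1)

Answer: (2, 2, 1)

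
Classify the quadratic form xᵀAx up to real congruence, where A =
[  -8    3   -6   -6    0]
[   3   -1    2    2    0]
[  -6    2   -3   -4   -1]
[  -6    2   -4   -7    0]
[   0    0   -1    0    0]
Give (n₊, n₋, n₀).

Answer: (2, 3, 0)

Derivation:
step 0: pivot -8 → sign −
step 1: pivot 1/8 → sign +
step 2: pivot 1 → sign +
step 3: pivot -3 → sign −
step 4: pivot -1 → sign −
signature = (2, 3, 0)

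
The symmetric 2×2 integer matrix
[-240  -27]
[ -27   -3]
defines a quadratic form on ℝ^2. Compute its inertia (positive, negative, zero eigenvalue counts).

Answer: (1, 1, 0)

Derivation:
step 0: pivot -240 → sign −
step 1: pivot 3/80 → sign +
signature = (1, 1, 0)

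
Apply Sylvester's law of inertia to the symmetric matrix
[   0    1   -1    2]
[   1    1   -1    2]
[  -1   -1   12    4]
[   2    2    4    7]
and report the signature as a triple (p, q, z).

Answer: (2, 2, 0)

Derivation:
step 0: pivot 1 → sign +
step 1: pivot -1 → sign −
step 2: pivot 11 → sign +
step 3: pivot -3/11 → sign −
signature = (2, 2, 0)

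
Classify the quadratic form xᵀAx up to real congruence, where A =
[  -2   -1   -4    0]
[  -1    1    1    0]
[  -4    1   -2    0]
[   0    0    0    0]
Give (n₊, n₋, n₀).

Answer: (1, 1, 2)

Derivation:
step 0: pivot -2 → sign −
step 1: pivot 3/2 → sign +
step 2: row/col 2 already zero → sign 0
step 3: row/col 3 already zero → sign 0
signature = (1, 1, 2)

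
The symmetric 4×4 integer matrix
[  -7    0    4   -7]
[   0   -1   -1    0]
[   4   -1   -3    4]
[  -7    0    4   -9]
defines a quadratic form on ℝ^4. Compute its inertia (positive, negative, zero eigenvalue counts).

Answer: (1, 3, 0)

Derivation:
step 0: pivot -7 → sign −
step 1: pivot -1 → sign −
step 2: pivot 2/7 → sign +
step 3: pivot -2 → sign −
signature = (1, 3, 0)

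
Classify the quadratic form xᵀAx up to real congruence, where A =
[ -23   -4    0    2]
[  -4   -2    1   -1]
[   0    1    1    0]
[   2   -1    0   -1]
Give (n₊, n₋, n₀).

Answer: (1, 3, 0)

Derivation:
step 0: pivot -23 → sign −
step 1: pivot -30/23 → sign −
step 2: pivot 53/30 → sign +
step 3: pivot -2/53 → sign −
signature = (1, 3, 0)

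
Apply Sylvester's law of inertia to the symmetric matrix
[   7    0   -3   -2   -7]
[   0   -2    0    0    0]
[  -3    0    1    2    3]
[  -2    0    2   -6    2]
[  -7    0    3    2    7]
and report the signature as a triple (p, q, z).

step 0: pivot 7 → sign +
step 1: pivot -2 → sign −
step 2: pivot -2/7 → sign −
step 3: pivot -2 → sign −
step 4: row/col 4 already zero → sign 0
signature = (1, 3, 1)

Answer: (1, 3, 1)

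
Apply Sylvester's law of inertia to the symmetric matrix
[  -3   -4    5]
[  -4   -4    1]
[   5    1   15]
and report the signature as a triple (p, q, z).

Answer: (1, 2, 0)

Derivation:
step 0: pivot -3 → sign −
step 1: pivot 4/3 → sign +
step 2: pivot -3/4 → sign −
signature = (1, 2, 0)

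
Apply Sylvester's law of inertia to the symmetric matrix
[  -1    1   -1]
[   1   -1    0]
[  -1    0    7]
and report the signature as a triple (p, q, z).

step 0: pivot -1 → sign −
step 1: pivot 8 → sign +
step 2: pivot -1/8 → sign −
signature = (1, 2, 0)

Answer: (1, 2, 0)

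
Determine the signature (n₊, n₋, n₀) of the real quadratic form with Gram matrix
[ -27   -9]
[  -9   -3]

Answer: (0, 1, 1)

Derivation:
step 0: pivot -27 → sign −
step 1: row/col 1 already zero → sign 0
signature = (0, 1, 1)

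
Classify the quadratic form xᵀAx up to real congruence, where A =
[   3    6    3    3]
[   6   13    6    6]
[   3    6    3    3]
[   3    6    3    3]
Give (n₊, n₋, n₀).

step 0: pivot 3 → sign +
step 1: pivot 1 → sign +
step 2: row/col 2 already zero → sign 0
step 3: row/col 3 already zero → sign 0
signature = (2, 0, 2)

Answer: (2, 0, 2)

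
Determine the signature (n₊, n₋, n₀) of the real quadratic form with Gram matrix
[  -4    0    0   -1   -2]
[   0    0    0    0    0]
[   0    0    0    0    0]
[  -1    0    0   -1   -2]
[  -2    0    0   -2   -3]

step 0: pivot -4 → sign −
step 1: pivot -3/4 → sign −
step 2: pivot 1 → sign +
step 3: row/col 3 already zero → sign 0
step 4: row/col 4 already zero → sign 0
signature = (1, 2, 2)

Answer: (1, 2, 2)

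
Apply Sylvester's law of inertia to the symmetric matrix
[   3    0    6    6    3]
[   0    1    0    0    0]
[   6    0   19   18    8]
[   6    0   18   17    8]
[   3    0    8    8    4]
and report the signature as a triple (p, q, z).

step 0: pivot 3 → sign +
step 1: pivot 1 → sign +
step 2: pivot 7 → sign +
step 3: pivot -1/7 → sign −
step 4: pivot 1 → sign +
signature = (4, 1, 0)

Answer: (4, 1, 0)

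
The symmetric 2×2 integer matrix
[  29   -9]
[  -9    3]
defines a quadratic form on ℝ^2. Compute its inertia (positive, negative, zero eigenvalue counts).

step 0: pivot 29 → sign +
step 1: pivot 6/29 → sign +
signature = (2, 0, 0)

Answer: (2, 0, 0)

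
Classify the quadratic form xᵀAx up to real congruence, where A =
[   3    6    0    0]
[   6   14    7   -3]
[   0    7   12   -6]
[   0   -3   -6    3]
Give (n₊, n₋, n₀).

step 0: pivot 3 → sign +
step 1: pivot 2 → sign +
step 2: pivot -25/2 → sign −
step 3: pivot 3/25 → sign +
signature = (3, 1, 0)

Answer: (3, 1, 0)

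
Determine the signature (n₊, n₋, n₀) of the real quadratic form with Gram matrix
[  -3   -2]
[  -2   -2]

step 0: pivot -3 → sign −
step 1: pivot -2/3 → sign −
signature = (0, 2, 0)

Answer: (0, 2, 0)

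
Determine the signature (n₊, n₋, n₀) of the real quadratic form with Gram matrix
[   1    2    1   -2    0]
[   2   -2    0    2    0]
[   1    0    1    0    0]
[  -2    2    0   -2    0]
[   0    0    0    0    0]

Answer: (2, 1, 2)

Derivation:
step 0: pivot 1 → sign +
step 1: pivot -6 → sign −
step 2: pivot 2/3 → sign +
step 3: row/col 3 already zero → sign 0
step 4: row/col 4 already zero → sign 0
signature = (2, 1, 2)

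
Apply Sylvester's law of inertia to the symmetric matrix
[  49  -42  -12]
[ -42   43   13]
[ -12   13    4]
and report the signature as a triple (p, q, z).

Answer: (3, 0, 0)

Derivation:
step 0: pivot 49 → sign +
step 1: pivot 7 → sign +
step 2: pivot 3/343 → sign +
signature = (3, 0, 0)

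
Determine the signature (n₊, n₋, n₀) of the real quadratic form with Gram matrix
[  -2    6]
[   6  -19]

step 0: pivot -2 → sign −
step 1: pivot -1 → sign −
signature = (0, 2, 0)

Answer: (0, 2, 0)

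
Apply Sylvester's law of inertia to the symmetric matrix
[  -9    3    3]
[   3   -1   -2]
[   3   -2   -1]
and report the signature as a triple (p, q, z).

Answer: (1, 2, 0)

Derivation:
step 0: pivot -9 → sign −
step 1: pivot -2 → sign −
step 2: pivot 1/2 → sign +
signature = (1, 2, 0)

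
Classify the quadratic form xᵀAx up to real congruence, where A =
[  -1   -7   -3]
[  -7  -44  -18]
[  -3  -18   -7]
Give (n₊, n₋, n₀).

step 0: pivot -1 → sign −
step 1: pivot 5 → sign +
step 2: pivot 1/5 → sign +
signature = (2, 1, 0)

Answer: (2, 1, 0)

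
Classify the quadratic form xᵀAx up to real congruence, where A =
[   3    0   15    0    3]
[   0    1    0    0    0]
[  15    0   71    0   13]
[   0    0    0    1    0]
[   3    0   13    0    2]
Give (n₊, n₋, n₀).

step 0: pivot 3 → sign +
step 1: pivot 1 → sign +
step 2: pivot -4 → sign −
step 3: pivot 1 → sign +
step 4: row/col 4 already zero → sign 0
signature = (3, 1, 1)

Answer: (3, 1, 1)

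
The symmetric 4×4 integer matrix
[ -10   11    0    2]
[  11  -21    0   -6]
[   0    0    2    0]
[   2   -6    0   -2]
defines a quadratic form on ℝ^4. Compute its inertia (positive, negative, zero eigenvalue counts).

Answer: (2, 2, 0)

Derivation:
step 0: pivot -10 → sign −
step 1: pivot -89/10 → sign −
step 2: pivot 2 → sign +
step 3: pivot 2/89 → sign +
signature = (2, 2, 0)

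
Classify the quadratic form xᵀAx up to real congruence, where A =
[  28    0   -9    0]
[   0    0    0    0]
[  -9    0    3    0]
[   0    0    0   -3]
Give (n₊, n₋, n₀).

step 0: pivot 28 → sign +
step 1: pivot 3/28 → sign +
step 2: pivot -3 → sign −
step 3: row/col 3 already zero → sign 0
signature = (2, 1, 1)

Answer: (2, 1, 1)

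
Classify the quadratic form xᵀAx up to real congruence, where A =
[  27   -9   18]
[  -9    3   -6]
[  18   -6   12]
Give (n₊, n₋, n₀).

step 0: pivot 27 → sign +
step 1: row/col 1 already zero → sign 0
step 2: row/col 2 already zero → sign 0
signature = (1, 0, 2)

Answer: (1, 0, 2)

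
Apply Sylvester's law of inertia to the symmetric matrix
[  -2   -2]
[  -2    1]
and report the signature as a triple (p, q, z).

Answer: (1, 1, 0)

Derivation:
step 0: pivot -2 → sign −
step 1: pivot 3 → sign +
signature = (1, 1, 0)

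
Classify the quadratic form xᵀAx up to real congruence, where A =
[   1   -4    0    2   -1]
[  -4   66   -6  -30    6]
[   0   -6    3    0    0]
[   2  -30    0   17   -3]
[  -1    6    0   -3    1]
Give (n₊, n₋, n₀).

step 0: pivot 1 → sign +
step 1: pivot 50 → sign +
step 2: pivot 57/25 → sign +
step 3: pivot 5/19 → sign +
step 4: pivot -1/5 → sign −
signature = (4, 1, 0)

Answer: (4, 1, 0)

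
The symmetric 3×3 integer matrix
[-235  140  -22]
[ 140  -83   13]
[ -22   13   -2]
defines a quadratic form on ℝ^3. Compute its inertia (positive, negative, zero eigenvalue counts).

step 0: pivot -235 → sign −
step 1: pivot 19/47 → sign +
step 2: pivot 3/95 → sign +
signature = (2, 1, 0)

Answer: (2, 1, 0)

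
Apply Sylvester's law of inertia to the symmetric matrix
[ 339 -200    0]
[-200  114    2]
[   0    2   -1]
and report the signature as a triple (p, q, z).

Answer: (2, 1, 0)

Derivation:
step 0: pivot 339 → sign +
step 1: pivot -1354/339 → sign −
step 2: pivot 1/677 → sign +
signature = (2, 1, 0)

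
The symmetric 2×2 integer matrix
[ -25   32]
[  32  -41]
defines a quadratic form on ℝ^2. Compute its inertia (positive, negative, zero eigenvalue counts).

Answer: (0, 2, 0)

Derivation:
step 0: pivot -25 → sign −
step 1: pivot -1/25 → sign −
signature = (0, 2, 0)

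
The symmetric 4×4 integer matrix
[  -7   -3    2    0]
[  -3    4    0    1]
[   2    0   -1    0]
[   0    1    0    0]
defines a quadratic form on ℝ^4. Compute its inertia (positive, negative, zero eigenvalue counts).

step 0: pivot -7 → sign −
step 1: pivot 37/7 → sign +
step 2: pivot -21/37 → sign −
step 3: pivot -1/7 → sign −
signature = (1, 3, 0)

Answer: (1, 3, 0)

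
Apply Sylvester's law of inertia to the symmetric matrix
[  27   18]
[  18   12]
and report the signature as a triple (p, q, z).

Answer: (1, 0, 1)

Derivation:
step 0: pivot 27 → sign +
step 1: row/col 1 already zero → sign 0
signature = (1, 0, 1)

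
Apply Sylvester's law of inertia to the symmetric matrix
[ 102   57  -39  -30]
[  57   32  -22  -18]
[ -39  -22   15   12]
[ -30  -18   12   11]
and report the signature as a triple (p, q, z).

Answer: (2, 2, 0)

Derivation:
step 0: pivot 102 → sign +
step 1: pivot 5/34 → sign +
step 2: pivot -1/5 → sign −
step 3: pivot -1 → sign −
signature = (2, 2, 0)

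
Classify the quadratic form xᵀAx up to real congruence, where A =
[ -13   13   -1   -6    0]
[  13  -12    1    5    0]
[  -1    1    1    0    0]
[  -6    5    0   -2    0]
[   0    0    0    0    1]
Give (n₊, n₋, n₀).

Answer: (3, 2, 0)

Derivation:
step 0: pivot -13 → sign −
step 1: pivot 1 → sign +
step 2: pivot 14/13 → sign +
step 3: pivot -3/7 → sign −
step 4: pivot 1 → sign +
signature = (3, 2, 0)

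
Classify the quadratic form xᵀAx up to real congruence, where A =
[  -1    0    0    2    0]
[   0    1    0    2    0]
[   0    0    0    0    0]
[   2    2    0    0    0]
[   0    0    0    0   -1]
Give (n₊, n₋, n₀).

Answer: (1, 2, 2)

Derivation:
step 0: pivot -1 → sign −
step 1: pivot 1 → sign +
step 2: pivot -1 → sign −
step 3: row/col 3 already zero → sign 0
step 4: row/col 4 already zero → sign 0
signature = (1, 2, 2)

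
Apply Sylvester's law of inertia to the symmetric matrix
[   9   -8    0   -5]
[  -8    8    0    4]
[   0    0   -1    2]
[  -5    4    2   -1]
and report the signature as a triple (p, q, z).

step 0: pivot 9 → sign +
step 1: pivot 8/9 → sign +
step 2: pivot -1 → sign −
step 3: row/col 3 already zero → sign 0
signature = (2, 1, 1)

Answer: (2, 1, 1)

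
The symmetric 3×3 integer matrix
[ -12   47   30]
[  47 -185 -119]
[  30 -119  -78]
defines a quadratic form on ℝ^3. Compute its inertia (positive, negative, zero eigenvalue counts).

Answer: (0, 3, 0)

Derivation:
step 0: pivot -12 → sign −
step 1: pivot -11/12 → sign −
step 2: pivot -6/11 → sign −
signature = (0, 3, 0)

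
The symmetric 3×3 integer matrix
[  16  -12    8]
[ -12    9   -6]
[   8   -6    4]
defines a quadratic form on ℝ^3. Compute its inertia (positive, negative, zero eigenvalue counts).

step 0: pivot 16 → sign +
step 1: row/col 1 already zero → sign 0
step 2: row/col 2 already zero → sign 0
signature = (1, 0, 2)

Answer: (1, 0, 2)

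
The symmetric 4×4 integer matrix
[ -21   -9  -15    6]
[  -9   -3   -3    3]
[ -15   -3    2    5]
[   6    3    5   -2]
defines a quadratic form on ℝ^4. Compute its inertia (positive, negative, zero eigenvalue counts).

Answer: (2, 2, 0)

Derivation:
step 0: pivot -21 → sign −
step 1: pivot 6/7 → sign +
step 2: pivot -1 → sign −
step 3: pivot 1/2 → sign +
signature = (2, 2, 0)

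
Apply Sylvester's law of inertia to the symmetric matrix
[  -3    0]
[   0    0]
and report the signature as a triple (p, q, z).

Answer: (0, 1, 1)

Derivation:
step 0: pivot -3 → sign −
step 1: row/col 1 already zero → sign 0
signature = (0, 1, 1)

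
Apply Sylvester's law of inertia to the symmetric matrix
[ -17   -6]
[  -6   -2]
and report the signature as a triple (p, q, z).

step 0: pivot -17 → sign −
step 1: pivot 2/17 → sign +
signature = (1, 1, 0)

Answer: (1, 1, 0)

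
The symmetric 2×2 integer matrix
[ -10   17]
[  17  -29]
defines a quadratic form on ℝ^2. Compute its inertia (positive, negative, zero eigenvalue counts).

Answer: (0, 2, 0)

Derivation:
step 0: pivot -10 → sign −
step 1: pivot -1/10 → sign −
signature = (0, 2, 0)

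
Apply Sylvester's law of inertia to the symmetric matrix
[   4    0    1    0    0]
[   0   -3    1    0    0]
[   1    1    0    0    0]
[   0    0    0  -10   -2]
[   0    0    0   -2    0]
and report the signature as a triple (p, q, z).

step 0: pivot 4 → sign +
step 1: pivot -3 → sign −
step 2: pivot 1/12 → sign +
step 3: pivot -10 → sign −
step 4: pivot 2/5 → sign +
signature = (3, 2, 0)

Answer: (3, 2, 0)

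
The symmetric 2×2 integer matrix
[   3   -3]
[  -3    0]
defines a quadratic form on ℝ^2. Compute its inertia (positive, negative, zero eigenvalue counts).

step 0: pivot 3 → sign +
step 1: pivot -3 → sign −
signature = (1, 1, 0)

Answer: (1, 1, 0)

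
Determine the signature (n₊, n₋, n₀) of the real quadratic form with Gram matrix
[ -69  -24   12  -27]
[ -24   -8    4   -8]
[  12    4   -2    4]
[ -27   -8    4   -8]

Answer: (1, 2, 1)

Derivation:
step 0: pivot -69 → sign −
step 1: pivot 8/23 → sign +
step 2: pivot -3 → sign −
step 3: row/col 3 already zero → sign 0
signature = (1, 2, 1)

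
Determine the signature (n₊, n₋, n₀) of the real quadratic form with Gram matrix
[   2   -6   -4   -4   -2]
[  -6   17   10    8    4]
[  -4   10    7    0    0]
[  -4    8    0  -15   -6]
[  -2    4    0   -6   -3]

step 0: pivot 2 → sign +
step 1: pivot -1 → sign −
step 2: pivot 3 → sign +
step 3: pivot -7 → sign −
step 4: pivot -3/7 → sign −
signature = (2, 3, 0)

Answer: (2, 3, 0)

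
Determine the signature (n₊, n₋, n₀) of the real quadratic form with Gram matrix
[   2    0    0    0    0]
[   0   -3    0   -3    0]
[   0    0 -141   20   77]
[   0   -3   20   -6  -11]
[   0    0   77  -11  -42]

step 0: pivot 2 → sign +
step 1: pivot -3 → sign −
step 2: pivot -141 → sign −
step 3: pivot -23/141 → sign −
step 4: pivot 2/23 → sign +
signature = (2, 3, 0)

Answer: (2, 3, 0)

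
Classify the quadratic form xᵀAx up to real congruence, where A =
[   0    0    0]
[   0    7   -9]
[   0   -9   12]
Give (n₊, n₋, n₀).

step 0: pivot 7 → sign +
step 1: pivot 3/7 → sign +
step 2: row/col 2 already zero → sign 0
signature = (2, 0, 1)

Answer: (2, 0, 1)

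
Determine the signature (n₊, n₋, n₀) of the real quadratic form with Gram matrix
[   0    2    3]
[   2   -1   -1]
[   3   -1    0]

Answer: (2, 1, 0)

Derivation:
step 0: pivot -1 → sign −
step 1: pivot 4 → sign +
step 2: pivot 3/4 → sign +
signature = (2, 1, 0)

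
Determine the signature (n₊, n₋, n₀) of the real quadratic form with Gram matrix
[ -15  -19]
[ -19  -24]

step 0: pivot -15 → sign −
step 1: pivot 1/15 → sign +
signature = (1, 1, 0)

Answer: (1, 1, 0)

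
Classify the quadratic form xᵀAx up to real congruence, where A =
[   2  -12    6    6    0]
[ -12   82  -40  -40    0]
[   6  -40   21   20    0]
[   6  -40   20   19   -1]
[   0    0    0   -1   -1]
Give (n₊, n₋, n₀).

step 0: pivot 2 → sign +
step 1: pivot 10 → sign +
step 2: pivot 7/5 → sign +
step 3: pivot -5/7 → sign −
step 4: pivot 2/5 → sign +
signature = (4, 1, 0)

Answer: (4, 1, 0)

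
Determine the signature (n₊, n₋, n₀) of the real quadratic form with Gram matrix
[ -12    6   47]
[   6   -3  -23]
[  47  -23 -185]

Answer: (1, 2, 0)

Derivation:
step 0: pivot -12 → sign −
step 1: pivot -11/12 → sign −
step 2: pivot 3/11 → sign +
signature = (1, 2, 0)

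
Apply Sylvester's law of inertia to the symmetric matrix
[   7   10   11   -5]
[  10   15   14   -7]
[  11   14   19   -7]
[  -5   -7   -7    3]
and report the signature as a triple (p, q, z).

Answer: (2, 1, 1)

Derivation:
step 0: pivot 7 → sign +
step 1: pivot 5/7 → sign +
step 2: pivot -12/5 → sign −
step 3: row/col 3 already zero → sign 0
signature = (2, 1, 1)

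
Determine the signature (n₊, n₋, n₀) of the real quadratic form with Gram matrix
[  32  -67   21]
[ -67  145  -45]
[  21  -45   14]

step 0: pivot 32 → sign +
step 1: pivot 151/32 → sign +
step 2: pivot -1/151 → sign −
signature = (2, 1, 0)

Answer: (2, 1, 0)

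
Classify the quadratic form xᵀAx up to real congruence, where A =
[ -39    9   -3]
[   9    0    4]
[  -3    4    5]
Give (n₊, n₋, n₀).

step 0: pivot -39 → sign −
step 1: pivot 27/13 → sign +
step 2: pivot -1/27 → sign −
signature = (1, 2, 0)

Answer: (1, 2, 0)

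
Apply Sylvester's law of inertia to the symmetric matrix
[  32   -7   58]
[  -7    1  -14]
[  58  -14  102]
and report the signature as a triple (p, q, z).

step 0: pivot 32 → sign +
step 1: pivot -17/32 → sign −
step 2: pivot 2/17 → sign +
signature = (2, 1, 0)

Answer: (2, 1, 0)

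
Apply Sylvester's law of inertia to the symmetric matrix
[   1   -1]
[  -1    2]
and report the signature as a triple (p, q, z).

Answer: (2, 0, 0)

Derivation:
step 0: pivot 1 → sign +
step 1: pivot 1 → sign +
signature = (2, 0, 0)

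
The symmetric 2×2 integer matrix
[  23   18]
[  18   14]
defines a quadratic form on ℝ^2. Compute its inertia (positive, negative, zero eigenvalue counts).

step 0: pivot 23 → sign +
step 1: pivot -2/23 → sign −
signature = (1, 1, 0)

Answer: (1, 1, 0)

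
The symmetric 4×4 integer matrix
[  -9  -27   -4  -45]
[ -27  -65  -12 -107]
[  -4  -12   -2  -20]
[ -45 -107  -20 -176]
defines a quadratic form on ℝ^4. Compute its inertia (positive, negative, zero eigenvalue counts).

Answer: (1, 2, 1)

Derivation:
step 0: pivot -9 → sign −
step 1: pivot 16 → sign +
step 2: pivot -2/9 → sign −
step 3: row/col 3 already zero → sign 0
signature = (1, 2, 1)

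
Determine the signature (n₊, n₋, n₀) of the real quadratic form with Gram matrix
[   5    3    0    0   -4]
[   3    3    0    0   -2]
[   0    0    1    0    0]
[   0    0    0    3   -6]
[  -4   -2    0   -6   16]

Answer: (5, 0, 0)

Derivation:
step 0: pivot 5 → sign +
step 1: pivot 6/5 → sign +
step 2: pivot 1 → sign +
step 3: pivot 3 → sign +
step 4: pivot 2/3 → sign +
signature = (5, 0, 0)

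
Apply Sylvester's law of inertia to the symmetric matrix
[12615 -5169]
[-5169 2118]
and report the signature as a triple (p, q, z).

Answer: (2, 0, 0)

Derivation:
step 0: pivot 12615 → sign +
step 1: pivot 3/4205 → sign +
signature = (2, 0, 0)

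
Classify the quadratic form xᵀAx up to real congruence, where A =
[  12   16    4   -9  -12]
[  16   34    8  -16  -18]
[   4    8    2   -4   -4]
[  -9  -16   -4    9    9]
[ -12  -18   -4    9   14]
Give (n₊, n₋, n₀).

step 0: pivot 12 → sign +
step 1: pivot 38/3 → sign +
step 2: pivot 2/19 → sign +
step 3: pivot 3/4 → sign +
step 4: row/col 4 already zero → sign 0
signature = (4, 0, 1)

Answer: (4, 0, 1)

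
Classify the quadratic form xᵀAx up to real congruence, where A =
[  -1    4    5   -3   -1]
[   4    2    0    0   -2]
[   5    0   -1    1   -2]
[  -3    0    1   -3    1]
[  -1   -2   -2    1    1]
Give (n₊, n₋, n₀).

step 0: pivot -1 → sign −
step 1: pivot 18 → sign +
step 2: pivot 16/9 → sign +
step 3: pivot -9/4 → sign −
step 4: pivot -1/18 → sign −
signature = (2, 3, 0)

Answer: (2, 3, 0)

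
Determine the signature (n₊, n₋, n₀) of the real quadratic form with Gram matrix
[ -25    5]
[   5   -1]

Answer: (0, 1, 1)

Derivation:
step 0: pivot -25 → sign −
step 1: row/col 1 already zero → sign 0
signature = (0, 1, 1)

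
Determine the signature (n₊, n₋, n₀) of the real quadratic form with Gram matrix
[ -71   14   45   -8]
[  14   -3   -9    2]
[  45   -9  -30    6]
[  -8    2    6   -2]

step 0: pivot -71 → sign −
step 1: pivot -17/71 → sign −
step 2: pivot -24/17 → sign −
step 3: row/col 3 already zero → sign 0
signature = (0, 3, 1)

Answer: (0, 3, 1)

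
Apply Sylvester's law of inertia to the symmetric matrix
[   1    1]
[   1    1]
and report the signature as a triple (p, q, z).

step 0: pivot 1 → sign +
step 1: row/col 1 already zero → sign 0
signature = (1, 0, 1)

Answer: (1, 0, 1)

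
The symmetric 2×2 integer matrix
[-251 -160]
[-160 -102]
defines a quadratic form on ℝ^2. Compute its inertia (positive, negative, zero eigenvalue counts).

step 0: pivot -251 → sign −
step 1: pivot -2/251 → sign −
signature = (0, 2, 0)

Answer: (0, 2, 0)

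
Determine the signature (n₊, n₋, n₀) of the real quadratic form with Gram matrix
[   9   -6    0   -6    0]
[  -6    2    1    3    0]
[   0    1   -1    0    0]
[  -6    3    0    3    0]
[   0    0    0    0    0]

Answer: (1, 2, 2)

Derivation:
step 0: pivot 9 → sign +
step 1: pivot -2 → sign −
step 2: pivot -1/2 → sign −
step 3: row/col 3 already zero → sign 0
step 4: row/col 4 already zero → sign 0
signature = (1, 2, 2)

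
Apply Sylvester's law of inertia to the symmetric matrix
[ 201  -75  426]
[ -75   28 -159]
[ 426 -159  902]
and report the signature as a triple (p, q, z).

Answer: (2, 1, 0)

Derivation:
step 0: pivot 201 → sign +
step 1: pivot 1/67 → sign +
step 2: pivot -1 → sign −
signature = (2, 1, 0)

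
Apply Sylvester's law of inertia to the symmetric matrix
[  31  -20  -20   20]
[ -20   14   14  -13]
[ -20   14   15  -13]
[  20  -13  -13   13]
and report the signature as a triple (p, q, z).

step 0: pivot 31 → sign +
step 1: pivot 34/31 → sign +
step 2: pivot 1 → sign +
step 3: pivot 3/34 → sign +
signature = (4, 0, 0)

Answer: (4, 0, 0)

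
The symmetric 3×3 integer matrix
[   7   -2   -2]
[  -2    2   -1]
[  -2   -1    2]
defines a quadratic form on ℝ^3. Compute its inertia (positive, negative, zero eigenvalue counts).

Answer: (2, 1, 0)

Derivation:
step 0: pivot 7 → sign +
step 1: pivot 10/7 → sign +
step 2: pivot -3/10 → sign −
signature = (2, 1, 0)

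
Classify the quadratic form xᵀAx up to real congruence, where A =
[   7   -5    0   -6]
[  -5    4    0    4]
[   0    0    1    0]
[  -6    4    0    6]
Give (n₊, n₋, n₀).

step 0: pivot 7 → sign +
step 1: pivot 3/7 → sign +
step 2: pivot 1 → sign +
step 3: pivot 2/3 → sign +
signature = (4, 0, 0)

Answer: (4, 0, 0)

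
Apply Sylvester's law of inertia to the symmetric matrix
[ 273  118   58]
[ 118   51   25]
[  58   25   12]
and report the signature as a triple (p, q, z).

step 0: pivot 273 → sign +
step 1: pivot -1/273 → sign −
step 2: pivot 1 → sign +
signature = (2, 1, 0)

Answer: (2, 1, 0)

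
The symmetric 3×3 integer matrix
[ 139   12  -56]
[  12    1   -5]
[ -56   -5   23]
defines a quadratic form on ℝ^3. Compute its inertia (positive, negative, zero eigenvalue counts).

step 0: pivot 139 → sign +
step 1: pivot -5/139 → sign −
step 2: pivot 6/5 → sign +
signature = (2, 1, 0)

Answer: (2, 1, 0)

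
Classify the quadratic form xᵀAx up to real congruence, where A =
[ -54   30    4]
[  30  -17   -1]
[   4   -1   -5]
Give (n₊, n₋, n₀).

Answer: (0, 3, 0)

Derivation:
step 0: pivot -54 → sign −
step 1: pivot -1/3 → sign −
step 2: pivot -2/9 → sign −
signature = (0, 3, 0)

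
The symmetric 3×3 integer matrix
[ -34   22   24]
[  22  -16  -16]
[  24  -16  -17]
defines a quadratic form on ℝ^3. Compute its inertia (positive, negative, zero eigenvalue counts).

Answer: (1, 2, 0)

Derivation:
step 0: pivot -34 → sign −
step 1: pivot -30/17 → sign −
step 2: pivot 1/15 → sign +
signature = (1, 2, 0)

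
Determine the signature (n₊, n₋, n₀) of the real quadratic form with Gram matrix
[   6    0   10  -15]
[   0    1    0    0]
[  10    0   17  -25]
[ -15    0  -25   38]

Answer: (4, 0, 0)

Derivation:
step 0: pivot 6 → sign +
step 1: pivot 1 → sign +
step 2: pivot 1/3 → sign +
step 3: pivot 1/2 → sign +
signature = (4, 0, 0)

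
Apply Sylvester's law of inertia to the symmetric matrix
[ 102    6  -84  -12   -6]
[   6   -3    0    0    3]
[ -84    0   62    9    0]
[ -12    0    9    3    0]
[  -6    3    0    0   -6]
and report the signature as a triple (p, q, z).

Answer: (3, 2, 0)

Derivation:
step 0: pivot 102 → sign +
step 1: pivot -57/17 → sign −
step 2: pivot 2/19 → sign +
step 3: pivot 3/2 → sign +
step 4: pivot -3 → sign −
signature = (3, 2, 0)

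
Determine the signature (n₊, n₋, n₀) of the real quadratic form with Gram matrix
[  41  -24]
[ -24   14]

Answer: (1, 1, 0)

Derivation:
step 0: pivot 41 → sign +
step 1: pivot -2/41 → sign −
signature = (1, 1, 0)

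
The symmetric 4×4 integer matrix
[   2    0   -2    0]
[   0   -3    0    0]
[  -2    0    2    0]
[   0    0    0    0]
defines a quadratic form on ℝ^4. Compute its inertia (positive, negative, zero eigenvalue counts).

step 0: pivot 2 → sign +
step 1: pivot -3 → sign −
step 2: row/col 2 already zero → sign 0
step 3: row/col 3 already zero → sign 0
signature = (1, 1, 2)

Answer: (1, 1, 2)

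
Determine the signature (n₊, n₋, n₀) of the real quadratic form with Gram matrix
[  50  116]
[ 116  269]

step 0: pivot 50 → sign +
step 1: pivot -3/25 → sign −
signature = (1, 1, 0)

Answer: (1, 1, 0)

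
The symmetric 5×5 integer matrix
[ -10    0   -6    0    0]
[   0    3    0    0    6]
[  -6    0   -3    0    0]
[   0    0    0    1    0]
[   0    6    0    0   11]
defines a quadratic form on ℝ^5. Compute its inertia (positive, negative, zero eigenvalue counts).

step 0: pivot -10 → sign −
step 1: pivot 3 → sign +
step 2: pivot 3/5 → sign +
step 3: pivot 1 → sign +
step 4: pivot -1 → sign −
signature = (3, 2, 0)

Answer: (3, 2, 0)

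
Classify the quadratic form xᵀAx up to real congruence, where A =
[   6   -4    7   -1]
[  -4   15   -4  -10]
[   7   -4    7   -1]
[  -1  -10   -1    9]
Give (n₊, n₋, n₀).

Answer: (3, 1, 0)

Derivation:
step 0: pivot 6 → sign +
step 1: pivot 37/3 → sign +
step 2: pivot -89/74 → sign −
step 3: pivot 6/89 → sign +
signature = (3, 1, 0)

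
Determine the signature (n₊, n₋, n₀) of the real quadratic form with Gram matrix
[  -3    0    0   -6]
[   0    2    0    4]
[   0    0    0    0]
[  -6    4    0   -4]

step 0: pivot -3 → sign −
step 1: pivot 2 → sign +
step 2: row/col 2 already zero → sign 0
step 3: row/col 3 already zero → sign 0
signature = (1, 1, 2)

Answer: (1, 1, 2)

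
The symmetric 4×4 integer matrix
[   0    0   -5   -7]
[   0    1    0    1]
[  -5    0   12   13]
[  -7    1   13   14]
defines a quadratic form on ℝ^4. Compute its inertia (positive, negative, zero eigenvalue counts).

Answer: (3, 1, 0)

Derivation:
step 0: pivot 1 → sign +
step 1: pivot 12 → sign +
step 2: pivot -25/12 → sign −
step 3: pivot 3/25 → sign +
signature = (3, 1, 0)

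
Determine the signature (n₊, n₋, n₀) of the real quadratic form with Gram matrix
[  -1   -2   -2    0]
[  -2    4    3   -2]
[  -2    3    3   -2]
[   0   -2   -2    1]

step 0: pivot -1 → sign −
step 1: pivot 8 → sign +
step 2: pivot 7/8 → sign +
step 3: pivot 3/7 → sign +
signature = (3, 1, 0)

Answer: (3, 1, 0)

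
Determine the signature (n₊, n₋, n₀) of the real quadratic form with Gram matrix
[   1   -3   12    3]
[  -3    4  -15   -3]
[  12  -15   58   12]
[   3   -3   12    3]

Answer: (3, 1, 0)

Derivation:
step 0: pivot 1 → sign +
step 1: pivot -5 → sign −
step 2: pivot 11/5 → sign +
step 3: pivot 6/11 → sign +
signature = (3, 1, 0)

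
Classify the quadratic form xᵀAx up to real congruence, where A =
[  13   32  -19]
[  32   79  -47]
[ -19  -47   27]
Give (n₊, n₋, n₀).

Answer: (2, 1, 0)

Derivation:
step 0: pivot 13 → sign +
step 1: pivot 3/13 → sign +
step 2: pivot -1 → sign −
signature = (2, 1, 0)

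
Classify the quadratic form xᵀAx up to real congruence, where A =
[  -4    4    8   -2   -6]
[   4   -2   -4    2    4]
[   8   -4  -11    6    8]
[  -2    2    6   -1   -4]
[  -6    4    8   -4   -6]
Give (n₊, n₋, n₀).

step 0: pivot -4 → sign −
step 1: pivot 2 → sign +
step 2: pivot -3 → sign −
step 3: pivot 4/3 → sign +
step 4: pivot 1/4 → sign +
signature = (3, 2, 0)

Answer: (3, 2, 0)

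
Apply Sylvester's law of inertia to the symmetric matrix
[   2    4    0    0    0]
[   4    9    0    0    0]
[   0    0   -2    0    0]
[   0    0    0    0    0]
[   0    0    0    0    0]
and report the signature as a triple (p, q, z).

Answer: (2, 1, 2)

Derivation:
step 0: pivot 2 → sign +
step 1: pivot 1 → sign +
step 2: pivot -2 → sign −
step 3: row/col 3 already zero → sign 0
step 4: row/col 4 already zero → sign 0
signature = (2, 1, 2)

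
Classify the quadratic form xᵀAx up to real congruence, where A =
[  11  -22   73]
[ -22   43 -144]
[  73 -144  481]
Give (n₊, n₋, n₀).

step 0: pivot 11 → sign +
step 1: pivot -1 → sign −
step 2: pivot 6/11 → sign +
signature = (2, 1, 0)

Answer: (2, 1, 0)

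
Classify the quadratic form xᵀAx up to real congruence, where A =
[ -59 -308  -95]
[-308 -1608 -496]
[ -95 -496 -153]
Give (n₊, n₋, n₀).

Answer: (0, 2, 1)

Derivation:
step 0: pivot -59 → sign −
step 1: pivot -8/59 → sign −
step 2: row/col 2 already zero → sign 0
signature = (0, 2, 1)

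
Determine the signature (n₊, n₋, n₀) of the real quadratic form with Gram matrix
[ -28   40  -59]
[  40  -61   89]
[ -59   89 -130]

Answer: (1, 2, 0)

Derivation:
step 0: pivot -28 → sign −
step 1: pivot -27/7 → sign −
step 2: pivot 1/12 → sign +
signature = (1, 2, 0)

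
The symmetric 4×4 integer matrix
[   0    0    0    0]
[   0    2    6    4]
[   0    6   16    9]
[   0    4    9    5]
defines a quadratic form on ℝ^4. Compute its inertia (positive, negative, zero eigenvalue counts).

Answer: (2, 1, 1)

Derivation:
step 0: pivot 2 → sign +
step 1: pivot -2 → sign −
step 2: pivot 3/2 → sign +
step 3: row/col 3 already zero → sign 0
signature = (2, 1, 1)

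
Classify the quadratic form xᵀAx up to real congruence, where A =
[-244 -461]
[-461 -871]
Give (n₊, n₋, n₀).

step 0: pivot -244 → sign −
step 1: pivot -3/244 → sign −
signature = (0, 2, 0)

Answer: (0, 2, 0)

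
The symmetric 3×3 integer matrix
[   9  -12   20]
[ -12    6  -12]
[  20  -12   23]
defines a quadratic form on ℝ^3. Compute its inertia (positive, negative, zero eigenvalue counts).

step 0: pivot 9 → sign +
step 1: pivot -10 → sign −
step 2: pivot 1/15 → sign +
signature = (2, 1, 0)

Answer: (2, 1, 0)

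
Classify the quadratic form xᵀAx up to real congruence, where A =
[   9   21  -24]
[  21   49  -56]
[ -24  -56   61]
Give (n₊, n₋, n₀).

step 0: pivot 9 → sign +
step 1: pivot -3 → sign −
step 2: row/col 2 already zero → sign 0
signature = (1, 1, 1)

Answer: (1, 1, 1)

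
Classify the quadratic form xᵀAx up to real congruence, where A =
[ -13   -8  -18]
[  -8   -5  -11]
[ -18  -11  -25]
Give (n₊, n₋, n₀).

Answer: (0, 2, 1)

Derivation:
step 0: pivot -13 → sign −
step 1: pivot -1/13 → sign −
step 2: row/col 2 already zero → sign 0
signature = (0, 2, 1)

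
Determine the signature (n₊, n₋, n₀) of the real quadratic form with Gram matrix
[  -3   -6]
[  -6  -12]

step 0: pivot -3 → sign −
step 1: row/col 1 already zero → sign 0
signature = (0, 1, 1)

Answer: (0, 1, 1)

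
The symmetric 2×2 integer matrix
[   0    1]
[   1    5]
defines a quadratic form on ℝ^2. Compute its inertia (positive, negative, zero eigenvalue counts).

Answer: (1, 1, 0)

Derivation:
step 0: pivot 5 → sign +
step 1: pivot -1/5 → sign −
signature = (1, 1, 0)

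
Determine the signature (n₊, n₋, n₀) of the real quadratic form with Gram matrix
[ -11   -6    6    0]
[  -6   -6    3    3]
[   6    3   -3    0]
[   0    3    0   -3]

step 0: pivot -11 → sign −
step 1: pivot -30/11 → sign −
step 2: pivot 3/10 → sign +
step 3: row/col 3 already zero → sign 0
signature = (1, 2, 1)

Answer: (1, 2, 1)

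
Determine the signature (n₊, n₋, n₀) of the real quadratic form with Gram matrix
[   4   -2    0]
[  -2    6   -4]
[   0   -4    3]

step 0: pivot 4 → sign +
step 1: pivot 5 → sign +
step 2: pivot -1/5 → sign −
signature = (2, 1, 0)

Answer: (2, 1, 0)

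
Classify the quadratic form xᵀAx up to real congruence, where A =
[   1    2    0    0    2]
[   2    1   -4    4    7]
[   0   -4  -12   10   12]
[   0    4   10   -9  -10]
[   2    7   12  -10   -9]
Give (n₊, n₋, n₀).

Answer: (1, 3, 1)

Derivation:
step 0: pivot 1 → sign +
step 1: pivot -3 → sign −
step 2: pivot -20/3 → sign −
step 3: pivot -2/5 → sign −
step 4: row/col 4 already zero → sign 0
signature = (1, 3, 1)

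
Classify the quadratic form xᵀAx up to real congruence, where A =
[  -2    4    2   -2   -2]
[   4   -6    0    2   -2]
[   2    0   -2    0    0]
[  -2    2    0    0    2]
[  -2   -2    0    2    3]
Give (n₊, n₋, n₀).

step 0: pivot -2 → sign −
step 1: pivot 2 → sign +
step 2: pivot -8 → sign −
step 3: pivot 1/2 → sign +
step 4: pivot -1 → sign −
signature = (2, 3, 0)

Answer: (2, 3, 0)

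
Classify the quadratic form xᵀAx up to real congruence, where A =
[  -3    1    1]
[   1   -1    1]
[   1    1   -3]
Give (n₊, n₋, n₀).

Answer: (0, 2, 1)

Derivation:
step 0: pivot -3 → sign −
step 1: pivot -2/3 → sign −
step 2: row/col 2 already zero → sign 0
signature = (0, 2, 1)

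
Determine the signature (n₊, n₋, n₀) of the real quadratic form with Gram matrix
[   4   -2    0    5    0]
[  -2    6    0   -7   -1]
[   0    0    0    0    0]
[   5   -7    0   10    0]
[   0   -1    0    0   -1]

Answer: (3, 1, 1)

Derivation:
step 0: pivot 4 → sign +
step 1: pivot 5 → sign +
step 2: pivot -3/10 → sign −
step 3: pivot 3/2 → sign +
step 4: row/col 4 already zero → sign 0
signature = (3, 1, 1)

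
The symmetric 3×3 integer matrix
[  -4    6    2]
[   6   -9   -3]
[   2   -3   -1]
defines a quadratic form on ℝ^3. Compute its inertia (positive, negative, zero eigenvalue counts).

step 0: pivot -4 → sign −
step 1: row/col 1 already zero → sign 0
step 2: row/col 2 already zero → sign 0
signature = (0, 1, 2)

Answer: (0, 1, 2)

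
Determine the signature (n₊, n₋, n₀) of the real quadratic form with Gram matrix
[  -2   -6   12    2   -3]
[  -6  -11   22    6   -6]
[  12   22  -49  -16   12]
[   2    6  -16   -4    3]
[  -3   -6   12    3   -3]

step 0: pivot -2 → sign −
step 1: pivot 7 → sign +
step 2: pivot -5 → sign −
step 3: pivot 6/5 → sign +
step 4: pivot 3/14 → sign +
signature = (3, 2, 0)

Answer: (3, 2, 0)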